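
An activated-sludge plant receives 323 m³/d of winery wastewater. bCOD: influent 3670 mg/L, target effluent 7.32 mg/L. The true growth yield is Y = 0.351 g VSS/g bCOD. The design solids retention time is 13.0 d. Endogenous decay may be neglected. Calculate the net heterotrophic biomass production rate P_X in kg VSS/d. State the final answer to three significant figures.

P_X ≈ 415 kg VSS/d

No decay correction is needed, so Y_obs = Y = 0.351.
Substrate removed = Q·(S₀ − S) = 323 m³/d × (3670 − 7.32) g/m³ = 1.18×10^6 g/d = 1183 kg/d.
Biomass produced: P_X = Y_obs·Q·ΔS = 0.3510 × 1183 ≈ 415.2 kg VSS/d.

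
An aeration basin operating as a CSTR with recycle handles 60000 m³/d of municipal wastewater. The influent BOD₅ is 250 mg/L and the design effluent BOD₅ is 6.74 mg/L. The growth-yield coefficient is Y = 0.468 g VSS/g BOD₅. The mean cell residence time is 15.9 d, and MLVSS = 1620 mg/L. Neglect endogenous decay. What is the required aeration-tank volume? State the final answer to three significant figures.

With k_d = 0 the design equation reduces to V = Y Q (S₀−S) θ_c / X = 0.468 × 60000 × (250 − 6.74) × 15.9 / 1620 = 67042 m³.

V ≈ 67000 m³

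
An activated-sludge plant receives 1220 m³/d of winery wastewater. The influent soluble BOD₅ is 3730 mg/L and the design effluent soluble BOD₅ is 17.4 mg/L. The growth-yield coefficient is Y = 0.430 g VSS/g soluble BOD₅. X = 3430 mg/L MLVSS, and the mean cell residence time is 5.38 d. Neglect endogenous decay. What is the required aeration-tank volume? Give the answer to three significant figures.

V·X = Y·Q·ΔS·θ_c gives V = 0.430 × 1220 × (3730 − 17.4) × 5.38 / 3430 = 3055 m³.

V ≈ 3050 m³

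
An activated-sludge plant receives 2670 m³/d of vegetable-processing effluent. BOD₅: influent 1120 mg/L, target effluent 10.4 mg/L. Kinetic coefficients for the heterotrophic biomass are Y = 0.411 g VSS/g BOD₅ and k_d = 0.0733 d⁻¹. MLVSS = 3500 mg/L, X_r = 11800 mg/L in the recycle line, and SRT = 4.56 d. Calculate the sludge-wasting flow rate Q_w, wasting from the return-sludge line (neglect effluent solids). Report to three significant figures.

From the SRT design equation V = Y Q (S₀−S) θ_c / [X (1 + k_d θ_c)] = 0.411 × 2670 × (1120 − 10.4) × 4.56 / [3500 × (1 + 0.0733 × 4.56)] = 5.55×10^6 / 4670 = 1189 m³.
θ_c = V·X/(Q_w·X_r) when wasting from the recycle, so Q_w = V·X/(θ_c·X_r) = 1189 × 3500 / (4.56 × 11800) = 77.34 m³/d.

Q_w ≈ 77.3 m³/d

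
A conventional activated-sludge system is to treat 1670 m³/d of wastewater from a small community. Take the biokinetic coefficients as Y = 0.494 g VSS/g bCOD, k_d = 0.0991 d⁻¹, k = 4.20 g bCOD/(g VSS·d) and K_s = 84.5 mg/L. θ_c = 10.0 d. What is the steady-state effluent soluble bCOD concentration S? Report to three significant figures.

S ≈ 8.97 mg/L

From the Monod/SRT balance for a CMAS, S = K_s·(1+k_d θ_c)/[θ_c·(Y k − k_d) − 1] = 84.5 × (1 + 0.0991 × 10.0) / [10.0 × (0.494 × 4.20 − 0.0991) − 1] = 168.2 / 18.76 = 8.969 mg/L.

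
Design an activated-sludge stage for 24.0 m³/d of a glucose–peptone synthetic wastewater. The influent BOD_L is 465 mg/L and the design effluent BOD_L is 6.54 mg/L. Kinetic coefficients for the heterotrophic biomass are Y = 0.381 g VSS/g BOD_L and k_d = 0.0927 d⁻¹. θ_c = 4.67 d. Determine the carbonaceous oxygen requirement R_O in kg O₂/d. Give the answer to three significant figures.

R_O ≈ 6.85 kg O₂/d

Observed yield with endogenous decay: Y_obs = Y / (1 + k_d·θ_c) = 0.381 / (1 + 0.0927 × 4.67) = 0.381 / 1.433 = 0.2659 g VSS/g BOD_L.
Substrate removed = Q·(S₀ − S) = 24.0 m³/d × (465 − 6.54) g/m³ = 1.1×10^4 g/d = 11.00 kg/d.
Net sludge production P_X = 0.2659 × 11.00 = 2.926 kg VSS/d.
R_O = Q·ΔS − 1.42 P_X = 11.00 − 4.154 = 6.849 kg O₂/d.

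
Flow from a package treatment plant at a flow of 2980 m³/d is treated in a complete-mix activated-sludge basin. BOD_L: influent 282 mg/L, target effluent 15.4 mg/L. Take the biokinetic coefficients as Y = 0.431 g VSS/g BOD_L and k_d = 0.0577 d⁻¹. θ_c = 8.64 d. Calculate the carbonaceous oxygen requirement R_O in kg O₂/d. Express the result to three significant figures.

R_O ≈ 470 kg O₂/d

Y_obs = Y / (1 + k_d θ_c) = 0.431 / (1 + 0.0577 × 8.64) = 0.431 / 1.499 = 0.2876.
Substrate removed = Q·(S₀ − S) = 2980 m³/d × (282 − 15.4) g/m³ = 7.94×10^5 g/d = 794.5 kg/d.
P_X = Y_obs·Q·(S₀ − S) = 0.2876 × 794.5 = 228.5 kg VSS/d.
Carbonaceous O₂ demand = substrate oxidised − cell-mass equivalent = 794.5 − 1.42 × 228.5 = 470.0 kg O₂/d.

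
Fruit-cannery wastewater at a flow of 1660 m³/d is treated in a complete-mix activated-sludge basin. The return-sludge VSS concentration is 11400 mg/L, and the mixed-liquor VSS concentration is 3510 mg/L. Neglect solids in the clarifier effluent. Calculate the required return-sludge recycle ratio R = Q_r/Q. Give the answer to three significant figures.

R ≈ 0.445

R = Q_r/Q = X/(X_r − X) = 3510 / (11400 − 3510) = 0.4449.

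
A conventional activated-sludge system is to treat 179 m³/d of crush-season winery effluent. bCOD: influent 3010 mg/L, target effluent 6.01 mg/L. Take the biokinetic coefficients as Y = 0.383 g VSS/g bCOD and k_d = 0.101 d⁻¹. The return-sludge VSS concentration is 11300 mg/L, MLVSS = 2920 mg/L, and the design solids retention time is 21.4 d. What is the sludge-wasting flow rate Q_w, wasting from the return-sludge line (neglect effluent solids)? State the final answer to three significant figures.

Q_w ≈ 5.76 m³/d

From the SRT design equation V = Y Q (S₀−S) θ_c / [X (1 + k_d θ_c)] = 0.383 × 179 × (3010 − 6.01) × 21.4 / [2920 × (1 + 0.101 × 21.4)] = 4.41×10^6 / 9231 = 477.4 m³.
θ_c = V·X/(Q_w·X_r) when wasting from the recycle, so Q_w = V·X/(θ_c·X_r) = 477.4 × 2920 / (21.4 × 11300) = 5.765 m³/d.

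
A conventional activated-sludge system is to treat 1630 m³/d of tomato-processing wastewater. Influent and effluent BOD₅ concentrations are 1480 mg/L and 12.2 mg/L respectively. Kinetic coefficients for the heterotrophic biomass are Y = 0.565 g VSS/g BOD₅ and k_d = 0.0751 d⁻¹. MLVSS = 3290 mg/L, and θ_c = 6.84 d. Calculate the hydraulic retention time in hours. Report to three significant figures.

τ ≈ 27.3 h

Steady-state biomass mass balance: V·X·(1 + k_d·θ_c) = Y·Q·(S₀ − S)·θ_c, so V = 0.565 × 1630 × (1480 − 12.2) × 6.84 / [3290 × (1 + 0.0751 × 6.84)] = 9.25×10^6 / 4980 = 1857 m³.
τ = V/Q = 1857/1630 = 1.139 d, or 27.34 h.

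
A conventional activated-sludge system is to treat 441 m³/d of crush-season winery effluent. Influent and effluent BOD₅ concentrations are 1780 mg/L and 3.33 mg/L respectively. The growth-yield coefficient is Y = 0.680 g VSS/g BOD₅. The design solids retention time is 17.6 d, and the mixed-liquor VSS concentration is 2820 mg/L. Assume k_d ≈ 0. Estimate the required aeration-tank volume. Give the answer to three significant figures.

V ≈ 3330 m³

V·X = Y·Q·ΔS·θ_c gives V = 0.680 × 441 × (1780 − 3.33) × 17.6 / 2820 = 3325 m³.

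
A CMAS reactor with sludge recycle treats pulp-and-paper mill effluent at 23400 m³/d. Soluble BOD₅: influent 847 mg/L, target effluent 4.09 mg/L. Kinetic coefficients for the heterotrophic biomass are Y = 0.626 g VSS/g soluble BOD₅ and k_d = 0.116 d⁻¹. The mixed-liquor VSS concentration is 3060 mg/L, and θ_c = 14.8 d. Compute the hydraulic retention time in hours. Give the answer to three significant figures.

τ ≈ 22.5 h

From the SRT design equation V = Y Q (S₀−S) θ_c / [X (1 + k_d θ_c)] = 0.626 × 23400 × (847 − 4.09) × 14.8 / [3060 × (1 + 0.116 × 14.8)] = 1.83×10^8 / 8313 = 21981 m³.
HRT = V/Q = 21981 m³ / 23400 m³·d⁻¹ = 0.9394 d × 24 = 22.54 h.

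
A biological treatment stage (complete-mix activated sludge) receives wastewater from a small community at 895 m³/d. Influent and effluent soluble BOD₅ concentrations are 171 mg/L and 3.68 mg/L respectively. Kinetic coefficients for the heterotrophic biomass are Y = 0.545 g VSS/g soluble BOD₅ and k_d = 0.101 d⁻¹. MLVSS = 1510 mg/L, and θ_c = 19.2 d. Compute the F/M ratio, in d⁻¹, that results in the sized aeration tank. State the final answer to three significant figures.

F/M ≈ 0.287 d⁻¹

Steady-state biomass mass balance: V·X·(1 + k_d·θ_c) = Y·Q·(S₀ − S)·θ_c, so V = 0.545 × 895 × (171 − 3.68) × 19.2 / [1510 × (1 + 0.101 × 19.2)] = 1.57×10^6 / 4438 = 353.1 m³.
Food-to-microorganism ratio F/M = Q S₀ / (V X) = 895 × 171 / (353.1 × 1510) = 0.2871 d⁻¹.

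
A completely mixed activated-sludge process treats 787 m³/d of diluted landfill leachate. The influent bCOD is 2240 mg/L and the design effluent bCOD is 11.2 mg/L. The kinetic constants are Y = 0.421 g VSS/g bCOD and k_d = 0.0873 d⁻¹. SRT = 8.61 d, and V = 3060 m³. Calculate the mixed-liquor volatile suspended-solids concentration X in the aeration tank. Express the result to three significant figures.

X = Y·Q·ΔS·θ_c / [V·(1 + k_d θ_c)] = 0.421 × 787 × (2240 − 11.2) × 8.61 / [3060 × (1 + 0.0873 × 8.61)] = 1186 mg/L.

X ≈ 1190 mg/L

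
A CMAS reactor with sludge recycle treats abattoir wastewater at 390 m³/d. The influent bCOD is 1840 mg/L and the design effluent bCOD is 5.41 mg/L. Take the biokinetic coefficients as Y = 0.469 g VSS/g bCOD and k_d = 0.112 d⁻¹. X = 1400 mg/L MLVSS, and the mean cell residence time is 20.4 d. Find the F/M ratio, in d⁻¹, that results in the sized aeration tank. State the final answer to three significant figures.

From the SRT design equation V = Y Q (S₀−S) θ_c / [X (1 + k_d θ_c)] = 0.469 × 390 × (1840 − 5.41) × 20.4 / [1400 × (1 + 0.112 × 20.4)] = 6.85×10^6 / 4599 = 1489 m³.
F/M = Q·S₀ / (V·X) = 390 × 1840 / (1489 × 1400) = 0.3443 g bCOD·(g VSS·d)⁻¹.

F/M ≈ 0.344 d⁻¹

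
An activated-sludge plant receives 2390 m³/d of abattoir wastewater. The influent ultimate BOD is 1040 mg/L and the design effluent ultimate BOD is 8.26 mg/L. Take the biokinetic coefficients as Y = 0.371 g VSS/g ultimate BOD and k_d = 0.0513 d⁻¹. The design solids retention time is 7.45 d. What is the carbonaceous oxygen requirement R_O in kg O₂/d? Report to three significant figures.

Y_obs = Y / (1 + k_d θ_c) = 0.371 / (1 + 0.0513 × 7.45) = 0.371 / 1.382 = 0.2684.
Substrate removed = Q·(S₀ − S) = 2390 m³/d × (1040 − 8.26) g/m³ = 2.47×10^6 g/d = 2466 kg/d.
P_X = Y_obs·Q·(S₀ − S) = 0.2684 × 2466 = 661.9 kg VSS/d.
R_O = Q·(S₀ − S) − 1.42·P_X = 2466 − 1.42 × 661.9 = 1526 kg O₂/d.

R_O ≈ 1530 kg O₂/d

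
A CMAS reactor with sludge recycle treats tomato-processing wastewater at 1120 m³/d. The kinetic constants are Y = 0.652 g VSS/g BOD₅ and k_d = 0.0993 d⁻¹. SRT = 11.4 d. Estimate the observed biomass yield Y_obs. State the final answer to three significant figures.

The observed yield is Y_obs = Y/(1 + k_d·θ_c) = 0.652 / (1 + 0.0993 × 11.4) = 0.652 / 2.132 = 0.3058 g VSS per g BOD₅ removed.

Y_obs ≈ 0.306 g VSS/g BOD₅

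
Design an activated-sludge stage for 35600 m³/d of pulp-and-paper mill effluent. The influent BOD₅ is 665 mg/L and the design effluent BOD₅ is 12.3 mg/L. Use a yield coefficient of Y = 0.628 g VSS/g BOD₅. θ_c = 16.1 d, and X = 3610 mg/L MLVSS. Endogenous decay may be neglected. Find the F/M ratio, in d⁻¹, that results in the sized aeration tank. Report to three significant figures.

V·X = Y·Q·ΔS·θ_c gives V = 0.628 × 35600 × (665 − 12.3) × 16.1 / 3610 = 65079 m³.
F/M = applied load / biomass = Q·S₀/(V·X) = 35600 × 665 / (65079 × 3610) = 0.1008 d⁻¹.

F/M ≈ 0.101 d⁻¹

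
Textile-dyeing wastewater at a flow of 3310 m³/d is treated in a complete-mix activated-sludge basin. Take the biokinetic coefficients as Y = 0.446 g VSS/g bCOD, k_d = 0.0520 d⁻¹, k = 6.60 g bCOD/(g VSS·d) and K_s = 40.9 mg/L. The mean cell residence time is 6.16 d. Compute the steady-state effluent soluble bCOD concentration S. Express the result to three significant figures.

Effluent substrate depends only on kinetics and SRT: S = K_s(1 + k_d θ_c) / [θ_c(Yk − k_d) − 1] = 40.9 × (1 + 0.0520 × 6.16) / [6.16 × (0.446 × 6.60 − 0.0520) − 1] = 54.00 / 16.81 = 3.212 mg/L.

S ≈ 3.21 mg/L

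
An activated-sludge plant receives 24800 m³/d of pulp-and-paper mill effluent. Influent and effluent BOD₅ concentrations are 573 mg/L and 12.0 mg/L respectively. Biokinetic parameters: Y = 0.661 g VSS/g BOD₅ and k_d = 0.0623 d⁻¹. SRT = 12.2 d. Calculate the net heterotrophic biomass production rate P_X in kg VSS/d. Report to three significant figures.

Correct the yield for decay: Y_obs = Y/(1 + k_d θ_c) = 0.661 / (1 + 0.0623 × 12.2) = 0.661 / 1.760 = 0.3756.
ΔS = 573 − 12.0 = 561.0 mg/L, so the substrate removal rate is 24800 × 561.0/1000 = 13913 kg BOD₅/d.
So the net sludge growth is P_X = 0.3756 × 13913 = 5225 kg VSS/d.

P_X ≈ 5230 kg VSS/d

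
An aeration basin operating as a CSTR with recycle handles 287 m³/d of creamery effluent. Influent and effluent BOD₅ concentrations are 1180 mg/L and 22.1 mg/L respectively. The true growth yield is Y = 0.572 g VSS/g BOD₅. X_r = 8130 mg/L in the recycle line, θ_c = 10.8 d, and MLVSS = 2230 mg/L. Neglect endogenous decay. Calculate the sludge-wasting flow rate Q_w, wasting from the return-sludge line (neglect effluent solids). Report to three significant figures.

Q_w ≈ 23.4 m³/d

V·X = Y·Q·ΔS·θ_c gives V = 0.572 × 287 × (1180 − 22.1) × 10.8 / 2230 = 920.6 m³.
Wasting from the return line (neglecting effluent solids): Q_w = V·X / (θ_c·X_r) = 920.6 × 2230 / (10.8 × 8130) = 23.38 m³/d.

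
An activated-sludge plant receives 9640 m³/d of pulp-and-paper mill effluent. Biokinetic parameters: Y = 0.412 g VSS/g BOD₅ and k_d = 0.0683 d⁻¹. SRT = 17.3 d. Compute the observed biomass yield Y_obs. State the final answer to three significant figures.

Y_obs ≈ 0.189 g VSS/g BOD₅

The observed yield is Y_obs = Y/(1 + k_d·θ_c) = 0.412 / (1 + 0.0683 × 17.3) = 0.412 / 2.182 = 0.1889 g VSS per g BOD₅ removed.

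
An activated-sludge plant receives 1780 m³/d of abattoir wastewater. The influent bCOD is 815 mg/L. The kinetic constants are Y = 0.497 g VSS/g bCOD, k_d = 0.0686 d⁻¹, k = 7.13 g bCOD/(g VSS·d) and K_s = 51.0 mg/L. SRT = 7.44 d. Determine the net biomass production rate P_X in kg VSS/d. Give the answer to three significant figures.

From the Monod/SRT balance for a CMAS, S = K_s·(1+k_d θ_c)/[θ_c·(Y k − k_d) − 1] = 51.0 × (1 + 0.0686 × 7.44) / [7.44 × (0.497 × 7.13 − 0.0686) − 1] = 77.03 / 24.85 = 3.099 mg/L.
The observed yield is Y_obs = Y/(1 + k_d·θ_c) = 0.497 / (1 + 0.0686 × 7.44) = 0.497 / 1.510 = 0.3291 g VSS per g bCOD removed.
ΔS = 815 − 3.10 = 811.9 mg/L, so the substrate removal rate is 1780 × 811.9/1000 = 1445 kg bCOD/d.
So the net sludge growth is P_X = 0.3291 × 1445 = 475.5 kg VSS/d.

P_X ≈ 476 kg VSS/d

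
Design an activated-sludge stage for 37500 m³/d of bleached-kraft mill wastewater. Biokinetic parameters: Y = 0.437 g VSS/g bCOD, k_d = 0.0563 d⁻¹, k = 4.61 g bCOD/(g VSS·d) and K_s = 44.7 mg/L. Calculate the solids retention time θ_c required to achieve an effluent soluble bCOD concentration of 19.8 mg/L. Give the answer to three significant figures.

θ_c ≈ 1.78 d

From 1/θ_c = Y·k·S/(K_s + S) − k_d: Y·k·S/(K_s+S) = 0.437 × 4.61 × 19.8 / (44.7 + 19.8) = 0.6184 d⁻¹.
Then 1/θ_c = μ − k_d = 0.6184 − 0.0563 = 0.5621 d⁻¹, giving θ_c = 1.779 d.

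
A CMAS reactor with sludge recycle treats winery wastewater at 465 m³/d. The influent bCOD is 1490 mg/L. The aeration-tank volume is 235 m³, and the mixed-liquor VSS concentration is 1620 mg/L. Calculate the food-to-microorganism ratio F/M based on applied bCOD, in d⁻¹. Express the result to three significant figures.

F/M = applied load / biomass = Q·S₀/(V·X) = 465 × 1490 / (235.0 × 1620) = 1.820 d⁻¹.

F/M ≈ 1.82 d⁻¹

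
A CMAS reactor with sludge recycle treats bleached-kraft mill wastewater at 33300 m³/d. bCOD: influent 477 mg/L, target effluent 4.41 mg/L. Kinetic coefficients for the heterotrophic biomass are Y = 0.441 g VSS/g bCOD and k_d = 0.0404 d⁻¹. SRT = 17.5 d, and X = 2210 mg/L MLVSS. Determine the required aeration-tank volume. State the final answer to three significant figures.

From the SRT design equation V = Y Q (S₀−S) θ_c / [X (1 + k_d θ_c)] = 0.441 × 33300 × (477 − 4.41) × 17.5 / [2210 × (1 + 0.0404 × 17.5)] = 1.21×10^8 / 3772 = 32194 m³.

V ≈ 32200 m³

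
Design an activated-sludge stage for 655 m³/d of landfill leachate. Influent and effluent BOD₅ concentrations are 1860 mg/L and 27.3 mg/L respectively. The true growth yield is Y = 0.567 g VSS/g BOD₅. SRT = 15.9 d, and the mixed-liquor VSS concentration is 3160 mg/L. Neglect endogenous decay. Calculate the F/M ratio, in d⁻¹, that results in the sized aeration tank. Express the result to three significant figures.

F/M ≈ 0.113 d⁻¹

With k_d = 0 the design equation reduces to V = Y Q (S₀−S) θ_c / X = 0.567 × 655 × (1860 − 27.3) × 15.9 / 3160 = 3425 m³.
F/M = applied load / biomass = Q·S₀/(V·X) = 655 × 1860 / (3425 × 3160) = 0.1126 d⁻¹.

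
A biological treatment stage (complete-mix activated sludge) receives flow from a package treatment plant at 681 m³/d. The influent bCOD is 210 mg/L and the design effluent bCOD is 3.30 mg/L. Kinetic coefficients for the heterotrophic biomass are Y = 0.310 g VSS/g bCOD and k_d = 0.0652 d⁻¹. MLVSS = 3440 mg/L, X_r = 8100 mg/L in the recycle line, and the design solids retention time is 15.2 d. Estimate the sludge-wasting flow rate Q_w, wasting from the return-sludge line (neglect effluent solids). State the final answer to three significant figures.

Q_w ≈ 2.71 m³/d

Rearranging the biomass balance for a CMAS with decay, V = Y·Q·ΔS·θ_c / [X·(1+k_d θ_c)] = 0.310 × 681 × (210 − 3.30) × 15.2 / [3440 × (1 + 0.0652 × 15.2)] = 6.63×10^5 / 6849 = 96.84 m³.
Q_w = (V·X)/(θ_c X_r) = 96.84 × 3440 / (15.2 × 8100) = 2.706 m³/d.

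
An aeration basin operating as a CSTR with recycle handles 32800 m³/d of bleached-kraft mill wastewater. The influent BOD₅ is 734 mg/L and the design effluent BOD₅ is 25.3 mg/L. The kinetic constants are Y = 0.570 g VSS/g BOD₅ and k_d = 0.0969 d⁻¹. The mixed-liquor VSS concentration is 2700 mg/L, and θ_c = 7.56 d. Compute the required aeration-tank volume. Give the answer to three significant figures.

From the SRT design equation V = Y Q (S₀−S) θ_c / [X (1 + k_d θ_c)] = 0.570 × 32800 × (734 − 25.3) × 7.56 / [2700 × (1 + 0.0969 × 7.56)] = 1×10^8 / 4678 = 21413 m³.

V ≈ 21400 m³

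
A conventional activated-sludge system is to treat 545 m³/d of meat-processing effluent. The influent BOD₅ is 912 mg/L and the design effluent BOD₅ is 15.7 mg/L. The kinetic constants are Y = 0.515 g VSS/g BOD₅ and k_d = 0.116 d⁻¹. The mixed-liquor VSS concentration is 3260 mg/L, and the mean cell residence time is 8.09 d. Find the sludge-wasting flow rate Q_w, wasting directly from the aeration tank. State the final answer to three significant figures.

Rearranging the biomass balance for a CMAS with decay, V = Y·Q·ΔS·θ_c / [X·(1+k_d θ_c)] = 0.515 × 545 × (912 − 15.7) × 8.09 / [3260 × (1 + 0.116 × 8.09)] = 2.04×10^6 / 6319 = 322.1 m³.
With mixed-liquor wasting, θ_c = V/Q_w, so Q_w = V/θ_c = 322.1/8.09 = 39.81 m³/d.

Q_w ≈ 39.8 m³/d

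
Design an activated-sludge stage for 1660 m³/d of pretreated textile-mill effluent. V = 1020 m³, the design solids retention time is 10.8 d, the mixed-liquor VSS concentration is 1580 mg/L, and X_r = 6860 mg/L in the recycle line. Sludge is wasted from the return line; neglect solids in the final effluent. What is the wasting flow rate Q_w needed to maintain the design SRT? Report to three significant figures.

Q_w ≈ 21.8 m³/d

Q_w = (V·X)/(θ_c X_r) = 1020 × 1580 / (10.8 × 6860) = 21.75 m³/d.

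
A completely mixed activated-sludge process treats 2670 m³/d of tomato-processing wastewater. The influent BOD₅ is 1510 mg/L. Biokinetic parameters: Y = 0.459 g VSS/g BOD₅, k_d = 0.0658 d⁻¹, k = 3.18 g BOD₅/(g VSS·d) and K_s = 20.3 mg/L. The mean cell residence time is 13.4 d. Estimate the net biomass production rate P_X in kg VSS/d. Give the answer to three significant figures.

P_X ≈ 982 kg VSS/d

For a completely mixed reactor with recycle the Lawrence–McCarty relation gives S = K_s·(1 + k_d·θ_c) / [θ_c·(Y·k − k_d) − 1] = 20.3 × (1 + 0.0658 × 13.4) / [13.4 × (0.459 × 3.18 − 0.0658) − 1] = 38.20 / 17.68 = 2.161 mg/L.
The observed yield is Y_obs = Y/(1 + k_d·θ_c) = 0.459 / (1 + 0.0658 × 13.4) = 0.459 / 1.882 = 0.2439 g VSS per g BOD₅ removed.
Mass of BOD₅ removed per day: Q(S₀ − S) = 2670 × 1508 g/m³ = 4026 kg/d.
P_X = Y_obs · Q(S₀ − S) = 0.2439 × 4026 = 982.0 kg VSS/d.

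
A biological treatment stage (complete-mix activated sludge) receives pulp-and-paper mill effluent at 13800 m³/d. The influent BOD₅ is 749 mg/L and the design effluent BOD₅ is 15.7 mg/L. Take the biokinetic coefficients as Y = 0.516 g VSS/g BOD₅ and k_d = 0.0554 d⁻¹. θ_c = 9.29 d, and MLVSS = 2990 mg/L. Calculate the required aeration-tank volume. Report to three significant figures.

V ≈ 10700 m³

From the SRT design equation V = Y Q (S₀−S) θ_c / [X (1 + k_d θ_c)] = 0.516 × 13800 × (749 − 15.7) × 9.29 / [2990 × (1 + 0.0554 × 9.29)] = 4.85×10^7 / 4529 = 10711 m³.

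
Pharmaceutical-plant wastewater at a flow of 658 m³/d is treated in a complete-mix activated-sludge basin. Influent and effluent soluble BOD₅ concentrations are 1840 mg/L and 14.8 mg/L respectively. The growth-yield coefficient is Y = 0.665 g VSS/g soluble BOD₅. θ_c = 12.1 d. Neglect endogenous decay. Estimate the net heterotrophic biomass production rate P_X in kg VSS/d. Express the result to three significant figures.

P_X ≈ 799 kg VSS/d

No decay correction is needed, so Y_obs = Y = 0.665.
Substrate removed = Q·(S₀ − S) = 658 m³/d × (1840 − 14.8) g/m³ = 1.2×10^6 g/d = 1201 kg/d.
Net biomass production P_X = Y_obs × Q·(S₀ − S) = 0.6650 × 1201 = 798.7 kg VSS/d.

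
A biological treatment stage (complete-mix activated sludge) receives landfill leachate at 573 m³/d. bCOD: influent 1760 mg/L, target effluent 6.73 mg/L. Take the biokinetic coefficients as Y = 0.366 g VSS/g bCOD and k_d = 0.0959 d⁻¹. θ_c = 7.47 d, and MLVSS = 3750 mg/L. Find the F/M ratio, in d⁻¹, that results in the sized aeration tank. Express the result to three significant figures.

F/M ≈ 0.630 d⁻¹

Steady-state biomass mass balance: V·X·(1 + k_d·θ_c) = Y·Q·(S₀ − S)·θ_c, so V = 0.366 × 573 × (1760 − 6.73) × 7.47 / [3750 × (1 + 0.0959 × 7.47)] = 2.75×10^6 / 6436 = 426.7 m³.
F/M = Q·S₀ / (V·X) = 573 × 1760 / (426.7 × 3750) = 0.6302 g bCOD·(g VSS·d)⁻¹.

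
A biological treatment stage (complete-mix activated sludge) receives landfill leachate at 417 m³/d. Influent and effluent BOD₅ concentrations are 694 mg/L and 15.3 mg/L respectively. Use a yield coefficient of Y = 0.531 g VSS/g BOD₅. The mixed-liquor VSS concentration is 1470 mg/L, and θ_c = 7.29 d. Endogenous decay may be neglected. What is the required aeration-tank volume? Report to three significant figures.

With k_d = 0 the design equation reduces to V = Y Q (S₀−S) θ_c / X = 0.531 × 417 × (694 − 15.3) × 7.29 / 1470 = 745.3 m³.

V ≈ 745 m³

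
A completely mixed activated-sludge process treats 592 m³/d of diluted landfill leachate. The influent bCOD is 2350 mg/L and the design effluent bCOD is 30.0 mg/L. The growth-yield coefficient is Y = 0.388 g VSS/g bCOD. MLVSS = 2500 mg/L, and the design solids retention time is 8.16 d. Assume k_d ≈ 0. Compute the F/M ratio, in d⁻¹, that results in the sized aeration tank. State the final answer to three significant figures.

Biomass mass balance (decay neglected): V·X = Y·Q·(S₀ − S)·θ_c, so V = 0.388 × 592 × (2350 − 30.0) × 8.16 / 2500 = 1739 m³.
Food-to-microorganism ratio F/M = Q S₀ / (V X) = 592 × 2350 / (1739 × 2500) = 0.3199 d⁻¹.

F/M ≈ 0.320 d⁻¹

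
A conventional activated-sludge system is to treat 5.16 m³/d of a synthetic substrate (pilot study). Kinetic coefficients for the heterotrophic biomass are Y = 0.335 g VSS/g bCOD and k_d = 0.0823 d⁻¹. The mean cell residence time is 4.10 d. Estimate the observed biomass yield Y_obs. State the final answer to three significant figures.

The observed yield is Y_obs = Y/(1 + k_d·θ_c) = 0.335 / (1 + 0.0823 × 4.10) = 0.335 / 1.337 = 0.2505 g VSS per g bCOD removed.

Y_obs ≈ 0.250 g VSS/g bCOD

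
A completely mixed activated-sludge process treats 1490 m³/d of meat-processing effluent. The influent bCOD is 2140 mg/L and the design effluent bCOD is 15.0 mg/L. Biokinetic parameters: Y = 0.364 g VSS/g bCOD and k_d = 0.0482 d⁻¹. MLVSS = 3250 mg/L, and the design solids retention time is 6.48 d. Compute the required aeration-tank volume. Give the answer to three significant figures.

V ≈ 1750 m³

Rearranging the biomass balance for a CMAS with decay, V = Y·Q·ΔS·θ_c / [X·(1+k_d θ_c)] = 0.364 × 1490 × (2140 − 15.0) × 6.48 / [3250 × (1 + 0.0482 × 6.48)] = 7.47×10^6 / 4265 = 1751 m³.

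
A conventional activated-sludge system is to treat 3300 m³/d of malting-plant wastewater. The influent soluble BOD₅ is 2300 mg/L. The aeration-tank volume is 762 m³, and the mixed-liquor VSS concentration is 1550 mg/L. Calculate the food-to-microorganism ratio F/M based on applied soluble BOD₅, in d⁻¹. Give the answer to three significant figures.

F/M ≈ 6.43 d⁻¹

Food-to-microorganism ratio F/M = Q S₀ / (V X) = 3300 × 2300 / (762.0 × 1550) = 6.426 d⁻¹.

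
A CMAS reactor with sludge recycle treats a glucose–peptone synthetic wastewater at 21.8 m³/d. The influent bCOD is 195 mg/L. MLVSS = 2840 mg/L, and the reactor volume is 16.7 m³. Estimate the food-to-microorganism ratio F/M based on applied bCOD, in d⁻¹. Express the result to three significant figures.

F/M = applied load / biomass = Q·S₀/(V·X) = 21.8 × 195 / (16.70 × 2840) = 0.08963 d⁻¹.

F/M ≈ 0.0896 d⁻¹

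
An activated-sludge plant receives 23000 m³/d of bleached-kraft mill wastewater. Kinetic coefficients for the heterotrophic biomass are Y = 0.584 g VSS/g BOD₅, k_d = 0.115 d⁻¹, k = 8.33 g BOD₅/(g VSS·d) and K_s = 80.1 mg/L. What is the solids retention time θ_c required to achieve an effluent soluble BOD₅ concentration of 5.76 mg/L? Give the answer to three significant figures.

Specific growth rate at S = 5.76 mg/L: μ = YkS/(K_s+S) = 0.584·8.33·5.76/(80.1+5.76) = 0.3264 d⁻¹.
θ_c = 1/(μ − k_d) = 1/(0.3264 − 0.115) = 1/0.2114 = 4.731 d.

θ_c ≈ 4.73 d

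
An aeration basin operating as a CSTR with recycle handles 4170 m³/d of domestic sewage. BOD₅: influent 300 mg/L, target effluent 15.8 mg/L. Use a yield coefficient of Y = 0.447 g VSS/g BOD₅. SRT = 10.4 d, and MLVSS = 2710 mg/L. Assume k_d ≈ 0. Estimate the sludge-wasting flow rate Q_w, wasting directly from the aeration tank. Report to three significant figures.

Q_w ≈ 195 m³/d

Biomass mass balance (decay neglected): V·X = Y·Q·(S₀ − S)·θ_c, so V = 0.447 × 4170 × (300 − 15.8) × 10.4 / 2710 = 2033 m³.
For wasting at MLVSS concentration, Q_w = V/θ_c = 2033/10.4 = 195.5 m³/d.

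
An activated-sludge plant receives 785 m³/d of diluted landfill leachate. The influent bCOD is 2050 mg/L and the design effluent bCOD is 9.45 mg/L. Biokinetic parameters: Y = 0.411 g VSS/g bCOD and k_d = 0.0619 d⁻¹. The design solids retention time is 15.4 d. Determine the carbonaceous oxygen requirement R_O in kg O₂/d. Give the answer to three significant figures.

R_O ≈ 1120 kg O₂/d

Correct the yield for decay: Y_obs = Y/(1 + k_d θ_c) = 0.411 / (1 + 0.0619 × 15.4) = 0.411 / 1.953 = 0.2104.
Mass of bCOD removed per day: Q(S₀ − S) = 785 × 2041 g/m³ = 1602 kg/d.
P_X = Y_obs·Q·(S₀ − S) = 0.2104 × 1602 = 337.1 kg VSS/d.
Carbonaceous O₂ demand = substrate oxidised − cell-mass equivalent = 1602 − 1.42 × 337.1 = 1123 kg O₂/d.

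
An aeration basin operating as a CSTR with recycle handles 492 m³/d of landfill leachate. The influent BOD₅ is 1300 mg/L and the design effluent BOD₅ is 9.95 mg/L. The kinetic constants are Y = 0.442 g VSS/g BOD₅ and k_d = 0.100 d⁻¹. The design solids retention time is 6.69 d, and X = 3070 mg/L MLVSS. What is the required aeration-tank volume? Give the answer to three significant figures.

Rearranging the biomass balance for a CMAS with decay, V = Y·Q·ΔS·θ_c / [X·(1+k_d θ_c)] = 0.442 × 492 × (1300 − 9.95) × 6.69 / [3070 × (1 + 0.100 × 6.69)] = 1.88×10^6 / 5124 = 366.3 m³.

V ≈ 366 m³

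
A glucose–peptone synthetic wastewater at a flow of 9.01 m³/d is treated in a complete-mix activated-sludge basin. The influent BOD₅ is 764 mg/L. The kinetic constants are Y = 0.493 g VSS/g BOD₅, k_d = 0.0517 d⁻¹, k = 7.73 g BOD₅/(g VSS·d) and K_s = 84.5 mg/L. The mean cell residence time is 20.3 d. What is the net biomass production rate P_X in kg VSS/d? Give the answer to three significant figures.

From the Monod/SRT balance for a CMAS, S = K_s·(1+k_d θ_c)/[θ_c·(Y k − k_d) − 1] = 84.5 × (1 + 0.0517 × 20.3) / [20.3 × (0.493 × 7.73 − 0.0517) − 1] = 173.2 / 75.31 = 2.300 mg/L.
Correct the yield for decay: Y_obs = Y/(1 + k_d θ_c) = 0.493 / (1 + 0.0517 × 20.3) = 0.493 / 2.050 = 0.2405.
Mass of BOD₅ removed per day: Q(S₀ − S) = 9.01 × 761.7 g/m³ = 6.863 kg/d.
Net biomass production P_X = Y_obs × Q·(S₀ − S) = 0.2405 × 6.863 = 1.651 kg VSS/d.

P_X ≈ 1.65 kg VSS/d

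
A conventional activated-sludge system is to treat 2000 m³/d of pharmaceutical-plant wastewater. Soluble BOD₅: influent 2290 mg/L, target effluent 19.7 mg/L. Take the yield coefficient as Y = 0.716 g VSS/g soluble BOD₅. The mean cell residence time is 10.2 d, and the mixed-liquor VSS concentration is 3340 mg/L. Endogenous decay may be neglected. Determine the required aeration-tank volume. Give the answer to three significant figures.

V ≈ 9930 m³

With k_d = 0 the design equation reduces to V = Y Q (S₀−S) θ_c / X = 0.716 × 2000 × (2290 − 19.7) × 10.2 / 3340 = 9928 m³.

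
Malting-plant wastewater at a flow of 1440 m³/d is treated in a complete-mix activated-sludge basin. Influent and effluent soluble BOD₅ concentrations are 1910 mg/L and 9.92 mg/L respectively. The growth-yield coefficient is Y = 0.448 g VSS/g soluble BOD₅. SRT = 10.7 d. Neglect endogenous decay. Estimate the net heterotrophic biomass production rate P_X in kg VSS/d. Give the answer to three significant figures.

P_X ≈ 1230 kg VSS/d

With endogenous decay neglected, the observed yield equals the true yield: Y_obs = Y = 0.448 g VSS/g soluble BOD₅.
Q·(S₀ − S) = 1440 × (1910 − 9.92) × 10⁻³ = 2736 kg/d removed.
Net biomass production P_X = Y_obs × Q·(S₀ − S) = 0.4480 × 2736 = 1226 kg VSS/d.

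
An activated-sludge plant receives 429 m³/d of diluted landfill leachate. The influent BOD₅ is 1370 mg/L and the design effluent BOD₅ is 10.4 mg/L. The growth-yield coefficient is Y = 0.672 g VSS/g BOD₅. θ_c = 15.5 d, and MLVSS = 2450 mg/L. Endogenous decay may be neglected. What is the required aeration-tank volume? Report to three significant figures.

V ≈ 2480 m³

With k_d = 0 the design equation reduces to V = Y Q (S₀−S) θ_c / X = 0.672 × 429 × (1370 − 10.4) × 15.5 / 2450 = 2480 m³.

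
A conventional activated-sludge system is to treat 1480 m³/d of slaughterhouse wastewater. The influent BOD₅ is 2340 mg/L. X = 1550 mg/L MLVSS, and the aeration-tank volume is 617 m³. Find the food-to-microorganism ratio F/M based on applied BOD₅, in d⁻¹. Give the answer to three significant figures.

F/M ≈ 3.62 d⁻¹

Food-to-microorganism ratio F/M = Q S₀ / (V X) = 1480 × 2340 / (617.0 × 1550) = 3.621 d⁻¹.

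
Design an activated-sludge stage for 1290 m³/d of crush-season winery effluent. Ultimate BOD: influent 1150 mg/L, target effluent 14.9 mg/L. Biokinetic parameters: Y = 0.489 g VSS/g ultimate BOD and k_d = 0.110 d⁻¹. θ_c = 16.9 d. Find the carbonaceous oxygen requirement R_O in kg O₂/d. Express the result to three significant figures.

Y_obs = Y / (1 + k_d θ_c) = 0.489 / (1 + 0.110 × 16.9) = 0.489 / 2.859 = 0.1710.
Substrate removed = Q·(S₀ − S) = 1290 m³/d × (1150 − 14.9) g/m³ = 1.46×10^6 g/d = 1464 kg/d.
P_X = Y_obs·Q·(S₀ − S) = 0.1710 × 1464 = 250.4 kg VSS/d.
R_O = Q·ΔS − 1.42 P_X = 1464 − 355.6 = 1109 kg O₂/d.

R_O ≈ 1110 kg O₂/d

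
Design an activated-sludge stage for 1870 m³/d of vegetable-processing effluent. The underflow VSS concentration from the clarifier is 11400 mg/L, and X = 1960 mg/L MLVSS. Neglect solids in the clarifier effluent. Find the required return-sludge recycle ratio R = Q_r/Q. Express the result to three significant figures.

R ≈ 0.208

Solids balance on the clarifier gives (1+R)X = R·X_r, so R = X/(X_r − X) = 1960 / (11400 − 1960) = 0.2076.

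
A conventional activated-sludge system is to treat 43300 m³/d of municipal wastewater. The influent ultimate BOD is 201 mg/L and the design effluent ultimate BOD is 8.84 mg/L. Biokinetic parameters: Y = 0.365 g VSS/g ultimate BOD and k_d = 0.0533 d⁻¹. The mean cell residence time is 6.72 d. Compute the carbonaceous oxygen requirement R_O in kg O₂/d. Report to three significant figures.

Observed yield with endogenous decay: Y_obs = Y / (1 + k_d·θ_c) = 0.365 / (1 + 0.0533 × 6.72) = 0.365 / 1.358 = 0.2687 g VSS/g ultimate BOD.
Q·(S₀ − S) = 43300 × (201 − 8.84) × 10⁻³ = 8321 kg/d removed.
Net sludge production P_X = 0.2687 × 8321 = 2236 kg VSS/d.
R_O = Q·(S₀ − S) − 1.42·P_X = 8321 − 1.42 × 2236 = 5145 kg O₂/d.

R_O ≈ 5150 kg O₂/d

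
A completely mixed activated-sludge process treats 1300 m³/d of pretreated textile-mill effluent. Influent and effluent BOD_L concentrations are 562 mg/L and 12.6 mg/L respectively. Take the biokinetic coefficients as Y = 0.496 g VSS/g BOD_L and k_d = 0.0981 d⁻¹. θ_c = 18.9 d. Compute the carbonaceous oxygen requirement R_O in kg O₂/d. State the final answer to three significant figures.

R_O ≈ 538 kg O₂/d

Y_obs = Y / (1 + k_d θ_c) = 0.496 / (1 + 0.0981 × 18.9) = 0.496 / 2.854 = 0.1738.
ΔS = 562 − 12.6 = 549.4 mg/L, so the substrate removal rate is 1300 × 549.4/1000 = 714.2 kg BOD_L/d.
Biomass synthesised: P_X = Y_obs × 714.2 = 124.1 kg VSS/d.
Carbonaceous O₂ demand = substrate oxidised − cell-mass equivalent = 714.2 − 1.42 × 124.1 = 538.0 kg O₂/d.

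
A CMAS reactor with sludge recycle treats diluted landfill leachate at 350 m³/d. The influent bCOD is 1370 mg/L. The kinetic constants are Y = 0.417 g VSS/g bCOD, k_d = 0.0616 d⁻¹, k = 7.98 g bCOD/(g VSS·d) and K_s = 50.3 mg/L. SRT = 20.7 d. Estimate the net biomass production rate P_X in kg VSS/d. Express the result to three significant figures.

P_X ≈ 87.8 kg VSS/d

Effluent substrate depends only on kinetics and SRT: S = K_s(1 + k_d θ_c) / [θ_c(Yk − k_d) − 1] = 50.3 × (1 + 0.0616 × 20.7) / [20.7 × (0.417 × 7.98 − 0.0616) − 1] = 114.4 / 66.61 = 1.718 mg/L.
The observed yield is Y_obs = Y/(1 + k_d·θ_c) = 0.417 / (1 + 0.0616 × 20.7) = 0.417 / 2.275 = 0.1833 g VSS per g bCOD removed.
ΔS = 1370 − 1.72 = 1368 mg/L, so the substrate removal rate is 350 × 1368/1000 = 478.9 kg bCOD/d.
Biomass produced: P_X = Y_obs·Q·ΔS = 0.1833 × 478.9 ≈ 87.78 kg VSS/d.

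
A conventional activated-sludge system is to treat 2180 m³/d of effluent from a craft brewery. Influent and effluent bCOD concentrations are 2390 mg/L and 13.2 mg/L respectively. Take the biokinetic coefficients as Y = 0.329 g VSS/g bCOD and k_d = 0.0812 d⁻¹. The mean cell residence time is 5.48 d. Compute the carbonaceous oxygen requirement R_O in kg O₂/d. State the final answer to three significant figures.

Y_obs = Y / (1 + k_d θ_c) = 0.329 / (1 + 0.0812 × 5.48) = 0.329 / 1.445 = 0.2277.
Substrate removed = Q·(S₀ − S) = 2180 m³/d × (2390 − 13.2) g/m³ = 5.18×10^6 g/d = 5181 kg/d.
Net sludge production P_X = 0.2277 × 5181 = 1180 kg VSS/d.
Carbonaceous O₂ demand = substrate oxidised − cell-mass equivalent = 5181 − 1.42 × 1180 = 3506 kg O₂/d.

R_O ≈ 3510 kg O₂/d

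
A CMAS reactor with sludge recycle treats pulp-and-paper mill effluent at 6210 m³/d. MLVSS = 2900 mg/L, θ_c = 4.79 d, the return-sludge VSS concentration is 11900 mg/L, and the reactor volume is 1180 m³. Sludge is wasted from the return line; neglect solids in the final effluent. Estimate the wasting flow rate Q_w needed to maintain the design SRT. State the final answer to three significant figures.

Q_w ≈ 60.0 m³/d

Q_w = (V·X)/(θ_c X_r) = 1180 × 2900 / (4.79 × 11900) = 60.03 m³/d.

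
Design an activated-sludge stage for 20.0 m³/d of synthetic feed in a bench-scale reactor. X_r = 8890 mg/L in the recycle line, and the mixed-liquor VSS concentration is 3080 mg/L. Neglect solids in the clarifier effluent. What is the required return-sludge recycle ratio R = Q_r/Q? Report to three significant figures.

R ≈ 0.530

R = Q_r/Q = X/(X_r − X) = 3080 / (8890 − 3080) = 0.5301.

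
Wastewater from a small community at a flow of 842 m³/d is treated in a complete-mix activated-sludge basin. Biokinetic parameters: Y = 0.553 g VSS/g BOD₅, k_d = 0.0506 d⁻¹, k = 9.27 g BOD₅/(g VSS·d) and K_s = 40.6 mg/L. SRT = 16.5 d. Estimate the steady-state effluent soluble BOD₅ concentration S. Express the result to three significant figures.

S ≈ 0.900 mg/L

Effluent substrate depends only on kinetics and SRT: S = K_s(1 + k_d θ_c) / [θ_c(Yk − k_d) − 1] = 40.6 × (1 + 0.0506 × 16.5) / [16.5 × (0.553 × 9.27 − 0.0506) − 1] = 74.50 / 82.75 = 0.9003 mg/L.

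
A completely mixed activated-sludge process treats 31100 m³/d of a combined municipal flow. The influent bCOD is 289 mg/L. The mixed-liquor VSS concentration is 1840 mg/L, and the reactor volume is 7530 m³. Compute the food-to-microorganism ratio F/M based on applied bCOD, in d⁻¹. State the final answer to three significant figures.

F/M = applied load / biomass = Q·S₀/(V·X) = 31100 × 289 / (7530 × 1840) = 0.6487 d⁻¹.

F/M ≈ 0.649 d⁻¹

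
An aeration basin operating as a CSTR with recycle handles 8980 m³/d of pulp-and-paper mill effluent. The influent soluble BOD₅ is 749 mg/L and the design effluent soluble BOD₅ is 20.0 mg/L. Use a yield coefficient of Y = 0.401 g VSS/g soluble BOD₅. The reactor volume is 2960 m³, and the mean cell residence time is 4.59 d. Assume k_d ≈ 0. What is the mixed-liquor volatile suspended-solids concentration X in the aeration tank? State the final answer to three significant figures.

X ≈ 4070 mg/L

Without decay, X = Y Q (S₀−S) θ_c / V = 0.401 × 8980 × (749 − 20.0) × 4.59 / 2960 = 4071 mg/L.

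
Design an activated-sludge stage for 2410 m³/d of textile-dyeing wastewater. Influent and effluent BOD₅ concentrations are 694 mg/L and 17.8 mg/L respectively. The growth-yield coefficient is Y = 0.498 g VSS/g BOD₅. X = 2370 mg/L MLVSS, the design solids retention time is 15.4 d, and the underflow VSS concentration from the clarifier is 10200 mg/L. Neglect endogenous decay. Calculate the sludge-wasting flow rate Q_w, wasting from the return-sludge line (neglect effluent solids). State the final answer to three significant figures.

Biomass mass balance (decay neglected): V·X = Y·Q·(S₀ − S)·θ_c, so V = 0.498 × 2410 × (694 − 17.8) × 15.4 / 2370 = 5273 m³.
Q_w = (V·X)/(θ_c X_r) = 5273 × 2370 / (15.4 × 10200) = 79.56 m³/d.

Q_w ≈ 79.6 m³/d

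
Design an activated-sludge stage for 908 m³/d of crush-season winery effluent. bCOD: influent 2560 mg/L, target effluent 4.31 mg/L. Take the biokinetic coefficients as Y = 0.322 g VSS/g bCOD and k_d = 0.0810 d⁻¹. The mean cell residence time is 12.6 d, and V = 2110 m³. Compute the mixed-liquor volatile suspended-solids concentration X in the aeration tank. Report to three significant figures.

Solving the biomass balance for X: X = Y Q (S₀−S) θ_c / [V (1+k_d θ_c)] = 0.322 × 908 × (2560 − 4.31) × 12.6 / [2110 × (1 + 0.0810 × 12.6)] = 2208 mg/L.

X ≈ 2210 mg/L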